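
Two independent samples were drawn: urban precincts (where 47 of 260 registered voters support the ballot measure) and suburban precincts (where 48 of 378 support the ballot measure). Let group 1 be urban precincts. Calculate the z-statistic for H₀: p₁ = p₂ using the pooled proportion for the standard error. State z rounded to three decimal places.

z = 1.875

Sample proportions: p̂₁ = 47/260 = 0.18077 and p̂₂ = 48/378 = 0.12698.
Pooling: p̂ = 95/638 = 0.14890.
SE = √[p̂(1−p̂)(1/n₁+1/n₂)] = √[0.14890·0.85110·(1/260+1/378)] ≈ 0.028683.
z = 0.05379/0.028683 = 1.875.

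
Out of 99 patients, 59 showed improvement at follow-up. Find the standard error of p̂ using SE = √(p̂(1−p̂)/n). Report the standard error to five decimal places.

With x = 59 successes in n = 99, p̂ = 0.59596.
p̂(1−p̂) = 0.240792.
SE = √(0.240792/99) = √0.002432242 = 0.04932.

SE = 0.04932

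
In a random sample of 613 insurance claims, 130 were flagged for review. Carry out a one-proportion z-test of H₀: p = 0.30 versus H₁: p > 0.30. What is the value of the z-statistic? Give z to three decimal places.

Sample proportion p̂ = 130/613 = 0.21207.
SE₀ = √(0.30·0.70/613) = 0.018509.
z = (p̂ − p₀)/SE = (0.21207 − 0.30)/0.018509 = -4.751.

z = -4.751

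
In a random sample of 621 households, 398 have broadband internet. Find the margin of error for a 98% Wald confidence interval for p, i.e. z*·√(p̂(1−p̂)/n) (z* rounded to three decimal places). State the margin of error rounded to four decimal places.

With x = 398 successes in n = 621, p̂ = 0.64090.
SE(p̂) = √(0.64090·0.35910/621) = 0.019251.
z* = 2.326 at the 98% level.
Margin of error = z*·SE = 2.326 × 0.019251 = 0.0448.

ME = 0.0448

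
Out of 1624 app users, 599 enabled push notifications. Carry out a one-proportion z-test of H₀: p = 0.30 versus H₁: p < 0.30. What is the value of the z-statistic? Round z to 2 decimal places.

p̂ = 599/1624 = 0.36884.
Under H₀, SE = √(p₀(1−p₀)/n) = √(0.30·0.70/1624) = √0.000129310 = 0.011371.
Test statistic: z = 0.06884/0.011371 = 6.05.

z = 6.05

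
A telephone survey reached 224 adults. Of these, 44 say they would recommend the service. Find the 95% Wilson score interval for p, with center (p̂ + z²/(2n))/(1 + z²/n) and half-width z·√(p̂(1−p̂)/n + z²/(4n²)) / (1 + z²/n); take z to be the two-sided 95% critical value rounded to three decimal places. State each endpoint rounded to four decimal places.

(0.1497, 0.2534)

p̂ = 44/224 = 0.19643; z = 1.960, so z² = 3.841600.
Denominator 1 + z²/n = 1 + 3.841600/224 = 1.017150.
Adjusted center: (0.19643 + z²/(2n))/1.017150 = 0.20155.
Radicand: p̂(1−p̂)/n + z²/(4n²) = 0.000704662 + 0.000019141 = 0.000723803.
Half-width = z·√(radicand)/denom = 1.960·0.026904/1.017150 = 0.05184.
CI: 0.20155 ± 0.05184 = (0.1497, 0.2534).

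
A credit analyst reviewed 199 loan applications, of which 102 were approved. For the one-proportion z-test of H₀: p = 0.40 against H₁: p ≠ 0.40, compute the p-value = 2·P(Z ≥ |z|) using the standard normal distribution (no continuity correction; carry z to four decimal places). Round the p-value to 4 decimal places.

p-value = 0.0012

The sample proportion is 102/199 = 0.51256.
SE₀ = √(0.40·0.60/199) = 0.034728.
z = (p̂ − p₀)/SE = (102/199 − 0.40)/0.034728 ≈ 3.2413.
p-value = 2·P(Z ≥ |z|) with z = 3.2413 → 0.0012.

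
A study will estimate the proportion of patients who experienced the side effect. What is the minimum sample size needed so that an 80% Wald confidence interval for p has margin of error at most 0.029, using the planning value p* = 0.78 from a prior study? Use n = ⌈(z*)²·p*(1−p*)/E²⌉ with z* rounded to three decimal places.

n = 336

z* = 1.282 at the 80% level.
p*(1−p*) = 0.78·0.22 = 0.1716.
Required n before rounding: 1.643524 × 0.1716 / 0.029² = 335.349.
Rounding up, n = 336.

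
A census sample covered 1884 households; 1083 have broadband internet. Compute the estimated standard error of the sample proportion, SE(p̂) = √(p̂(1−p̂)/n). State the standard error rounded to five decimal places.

p̂ = 1083/1884 = 0.57484.
p̂(1−p̂) = 0.244399.
Dividing by n and taking the root: √0.000129723 = 0.01139.

SE = 0.01139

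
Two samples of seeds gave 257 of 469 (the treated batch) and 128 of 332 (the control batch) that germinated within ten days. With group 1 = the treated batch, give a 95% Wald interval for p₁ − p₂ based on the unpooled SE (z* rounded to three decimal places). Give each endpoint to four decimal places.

p̂₁ = 0.54797, p̂₂ = 0.38554, so the observed difference is 0.16243.
SE = √(0.000528142 + 0.000713552) = √0.001241694 = 0.035238.
z* = 1.960 at the 95% level. Margin = 1.960·0.035238 = 0.06907.
So the interval runs from 0.0934 to 0.2315.

(0.0934, 0.2315)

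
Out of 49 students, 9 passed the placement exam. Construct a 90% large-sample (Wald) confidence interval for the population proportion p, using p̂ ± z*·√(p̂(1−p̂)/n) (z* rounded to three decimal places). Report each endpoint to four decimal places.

(0.0927, 0.2747)

Sample proportion p̂ = 9/49 = 0.18367.
SE = √(p̂(1−p̂)/n) = √(0.149938/49) = 0.055317.
The 90% critical value is z* = 1.645.
Margin = 1.645·0.055317 = 0.09100.
Interval: 0.18367 ± 0.09100 → (0.0927, 0.2747).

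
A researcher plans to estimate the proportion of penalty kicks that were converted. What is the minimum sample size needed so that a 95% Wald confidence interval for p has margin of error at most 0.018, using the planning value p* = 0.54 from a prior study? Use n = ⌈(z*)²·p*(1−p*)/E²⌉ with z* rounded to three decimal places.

The 95% critical value is z* = 1.960.
p*(1−p*) = 0.54·0.46 = 0.2484.
Required n before rounding: 3.841600 × 0.2484 / 0.018² = 2945.227.
⌈2945.227⌉ = 2946.

n = 2946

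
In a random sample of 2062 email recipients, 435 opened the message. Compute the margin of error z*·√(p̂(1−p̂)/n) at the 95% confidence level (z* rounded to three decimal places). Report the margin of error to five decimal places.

With x = 435 successes in n = 2062, p̂ = 0.21096.
Standard error of p̂: √(0.166456/2062) = √0.000080726 = 0.008985.
The 95% critical value is z* = 1.960.
Margin of error = z*·SE = 1.960 × 0.008985 = 0.01761.

ME = 0.01761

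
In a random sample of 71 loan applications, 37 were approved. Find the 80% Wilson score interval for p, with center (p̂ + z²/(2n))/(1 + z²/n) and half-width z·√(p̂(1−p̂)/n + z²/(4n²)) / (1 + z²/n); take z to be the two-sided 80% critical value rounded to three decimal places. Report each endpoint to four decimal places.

p̂ = 37/71 = 0.52113; z = 1.282, so z² = 1.643524.
1 + z²/n = 1.023148.
Adjusted center: (0.52113 + z²/(2n))/1.023148 = 0.52065.
Radicand: p̂(1−p̂)/n + z²/(4n²) = 0.003514840 + 0.000081508 = 0.003596348.
Half-width = 1.282·√0.003596348/1.023148 = 0.07514.
CI: 0.52065 ± 0.07514 = (0.4455, 0.5958).

(0.4455, 0.5958)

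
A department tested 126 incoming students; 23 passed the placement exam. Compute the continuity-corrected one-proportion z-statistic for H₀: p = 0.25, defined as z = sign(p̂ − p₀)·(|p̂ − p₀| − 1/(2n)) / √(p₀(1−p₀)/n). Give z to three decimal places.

With x = 23 successes in n = 126, p̂ = 0.18254. p̂ − p₀ = -0.067460.
1/(2n) = 0.003968.
Corrected numerator: |-0.067460| − 0.003968 = 0.063492.
Null standard error: √(0.25·0.75/126) = √0.001488095 = 0.038576.
z = (−)0.063492/0.038576 = -1.646.

z = -1.646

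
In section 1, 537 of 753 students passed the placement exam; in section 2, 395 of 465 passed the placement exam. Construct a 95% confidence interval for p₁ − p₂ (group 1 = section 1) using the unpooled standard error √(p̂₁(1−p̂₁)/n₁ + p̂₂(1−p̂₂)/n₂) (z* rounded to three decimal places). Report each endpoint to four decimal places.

p̂₁ = 537/753 = 0.71315, p̂₂ = 395/465 = 0.84946; p̂₁ − p̂₂ = -0.13631.
SE = √(0.000271671 + 0.000275002) = √0.000546673 = 0.023381.
z* = 1.960 at the 95% level. Margin = 1.960·0.023381 = 0.04583.
CI: -0.13631 ± 0.04583 = (-0.1821, -0.0905).

(-0.1821, -0.0905)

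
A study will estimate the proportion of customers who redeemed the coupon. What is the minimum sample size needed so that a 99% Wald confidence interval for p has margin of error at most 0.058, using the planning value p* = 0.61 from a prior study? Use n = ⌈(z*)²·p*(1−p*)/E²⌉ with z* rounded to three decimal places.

n = 470

For 99% confidence, z* = 2.576.
p*(1−p*) = 0.61·0.39 = 0.2379.
Required n before rounding: 6.635776 × 0.2379 / 0.058² = 469.278.
Rounding up, n = 470.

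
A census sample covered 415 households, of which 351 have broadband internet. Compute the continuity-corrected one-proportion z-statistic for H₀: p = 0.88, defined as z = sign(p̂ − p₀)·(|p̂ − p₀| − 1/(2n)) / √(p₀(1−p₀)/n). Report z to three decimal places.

With x = 351 successes in n = 415, p̂ = 0.84578. p̂ − p₀ = -0.034217.
Continuity correction 1/(2n) = 1/830 = 0.001205.
Corrected numerator: |-0.034217| − 0.001205 = 0.033012.
Under H₀, SE = √(p₀(1−p₀)/n) = √(0.88·0.12/415) = √0.000254458 = 0.015952.
z = −0.033012/0.015952 = -2.069.

z = -2.069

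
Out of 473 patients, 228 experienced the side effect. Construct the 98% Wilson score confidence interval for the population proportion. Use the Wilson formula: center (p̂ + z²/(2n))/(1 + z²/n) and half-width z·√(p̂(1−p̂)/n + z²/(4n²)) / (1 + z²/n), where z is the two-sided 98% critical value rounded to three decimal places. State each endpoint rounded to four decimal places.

p̂ = 228/473 = 0.48203; z = 2.326, so z² = 5.410276.
1 + z²/n = 1.011438.
Center = (0.48203 + 0.005719)/1.011438 = 0.48223.
Radicand: p̂(1−p̂)/n + z²/(4n²) = 0.000527858 + 0.000006046 = 0.000533904.
Half-width = z·√(radicand)/denom = 2.326·0.023106/1.011438 = 0.05314.
So the interval runs from 0.4291 to 0.5354.

(0.4291, 0.5354)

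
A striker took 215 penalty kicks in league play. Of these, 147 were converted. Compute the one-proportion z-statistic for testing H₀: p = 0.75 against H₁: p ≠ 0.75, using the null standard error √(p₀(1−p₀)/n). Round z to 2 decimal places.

z = -2.24

Sample proportion p̂ = 147/215 = 0.68372.
SE₀ = √(0.75·0.25/215) = 0.029531.
z = (p̂ − p₀)/SE = (0.68372 − 0.75)/0.029531 = -2.24.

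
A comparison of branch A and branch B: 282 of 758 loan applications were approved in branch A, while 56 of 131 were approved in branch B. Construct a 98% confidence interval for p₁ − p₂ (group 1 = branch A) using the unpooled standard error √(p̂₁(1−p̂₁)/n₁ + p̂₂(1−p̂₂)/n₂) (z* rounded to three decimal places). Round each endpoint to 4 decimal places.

(-0.1640, 0.0531)

p̂₁ = 282/758 = 0.37203, p̂₂ = 56/131 = 0.42748; p̂₁ − p̂₂ = -0.05545.
SE = √(0.000308211 + 0.001868252) = √0.002176463 = 0.046653.
The 98% critical value is z* = 2.326. Margin = 2.326·0.046653 = 0.10851.
So the interval runs from -0.1640 to 0.0531.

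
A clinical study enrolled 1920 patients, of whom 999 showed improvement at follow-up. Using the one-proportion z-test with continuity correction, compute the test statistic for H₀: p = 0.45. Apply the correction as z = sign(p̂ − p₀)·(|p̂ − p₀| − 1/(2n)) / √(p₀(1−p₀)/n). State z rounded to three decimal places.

With x = 999 successes in n = 1920, p̂ = 0.52031. p̂ − p₀ = 0.070312.
Continuity correction 1/(2n) = 1/3840 = 0.000260.
Corrected numerator: |0.070312| − 0.000260 = 0.070052.
SE₀ = √(0.45·0.55/1920) = 0.011354.
z = (+)0.070052/0.011354 = 6.170.

z = 6.170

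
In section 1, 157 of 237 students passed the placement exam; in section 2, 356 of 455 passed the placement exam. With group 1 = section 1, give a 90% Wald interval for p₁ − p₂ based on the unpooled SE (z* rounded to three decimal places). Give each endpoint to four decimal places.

(-0.1797, -0.0603)

p̂₁ = 157/237 = 0.66245, p̂₂ = 356/455 = 0.78242; p̂₁ − p̂₂ = -0.11997.
SE = √(0.000943506 + 0.000374155) = √0.001317661 = 0.036300.
The 90% critical value is z* = 1.645. Margin = 1.645·0.036300 = 0.05971.
Interval: -0.11997 ± 0.05971 → (-0.1797, -0.0603).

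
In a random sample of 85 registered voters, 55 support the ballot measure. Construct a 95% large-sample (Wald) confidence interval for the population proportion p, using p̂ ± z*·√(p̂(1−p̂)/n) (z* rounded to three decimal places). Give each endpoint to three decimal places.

(0.545, 0.749)

p̂ = 55/85 = 0.64706.
SE(p̂) = √(0.64706·0.35294/85) = 0.051834.
For 95% confidence, z* = 1.960.
Margin of error: 1.960 × 0.051834 = 0.10159.
So the interval runs from 0.545 to 0.749.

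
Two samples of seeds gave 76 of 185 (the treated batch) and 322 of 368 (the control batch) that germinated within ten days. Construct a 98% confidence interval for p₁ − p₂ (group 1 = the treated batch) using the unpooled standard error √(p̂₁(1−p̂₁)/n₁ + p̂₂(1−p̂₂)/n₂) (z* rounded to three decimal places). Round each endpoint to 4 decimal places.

p̂₁ = 0.41081, p̂₂ = 0.87500, so the observed difference is -0.46419.
SE = √(0.001308353 + 0.000297215) = √0.001605568 = 0.040070.
For 98% confidence, z* = 2.326. Margin of error = 0.09320.
Interval: -0.46419 ± 0.09320 → (-0.5574, -0.3710).

(-0.5574, -0.3710)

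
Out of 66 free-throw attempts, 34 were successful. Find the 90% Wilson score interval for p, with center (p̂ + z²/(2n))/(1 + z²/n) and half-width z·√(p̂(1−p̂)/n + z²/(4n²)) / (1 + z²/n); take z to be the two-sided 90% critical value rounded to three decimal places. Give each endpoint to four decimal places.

p̂ = 34/66 = 0.51515; z = 1.645, so z² = 2.706025.
1 + z²/n = 1.041000.
Center = (0.51515 + 0.020500)/1.041000 = 0.51455.
Radicand: p̂(1−p̂)/n + z²/(4n²) = 0.003784400 + 0.000155304 = 0.003939704.
Half-width = 1.645·√0.003939704/1.041000 = 0.09919.
CI: 0.51455 ± 0.09919 = (0.4154, 0.6137).

(0.4154, 0.6137)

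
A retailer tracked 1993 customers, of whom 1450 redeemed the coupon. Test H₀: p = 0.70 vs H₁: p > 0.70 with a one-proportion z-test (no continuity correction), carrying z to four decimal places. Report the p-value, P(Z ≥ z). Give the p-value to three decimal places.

Sample proportion p̂ = 1450/1993 = 0.72755.
SE₀ = √(0.70·0.30/1993) = 0.010265.
Test statistic (full precision, shown to 4 dp): z = (1450/1993 − 0.70)/SE₀ ≈ 2.6835.
p-value = P(Z ≥ z) with z = 2.6835 → 0.004.

p-value = 0.004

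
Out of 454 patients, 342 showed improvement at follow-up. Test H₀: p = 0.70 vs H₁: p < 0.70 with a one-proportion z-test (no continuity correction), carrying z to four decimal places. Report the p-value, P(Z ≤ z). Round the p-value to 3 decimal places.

p-value = 0.993

Sample proportion p̂ = 342/454 = 0.75330.
Under H₀, SE = √(p₀(1−p₀)/n) = √(0.70·0.30/454) = √0.000462555 = 0.021507.
Test statistic (full precision, shown to 4 dp): z = (342/454 − 0.70)/SE₀ ≈ 2.4784.
p-value = P(Z ≤ z) with z = 2.4784 → 0.993.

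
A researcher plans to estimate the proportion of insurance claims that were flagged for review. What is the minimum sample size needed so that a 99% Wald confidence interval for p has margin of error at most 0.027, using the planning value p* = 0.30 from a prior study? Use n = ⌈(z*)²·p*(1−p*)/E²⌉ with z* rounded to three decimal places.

n = 1912

For 99% confidence, z* = 2.576.
p*(1−p*) = 0.30·0.70 = 0.2100.
(z*)²·p*(1−p*)/E² = 6.635776·0.2100/0.000729 = 1911.540.
⌈1911.540⌉ = 1912.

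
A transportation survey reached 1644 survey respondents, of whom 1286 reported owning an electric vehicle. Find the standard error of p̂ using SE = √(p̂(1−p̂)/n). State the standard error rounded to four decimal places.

SE = 0.0102

With x = 1286 successes in n = 1644, p̂ = 0.78224.
p̂(1−p̂) = 0.170341.
SE = √(0.170341/1644) = 0.0102.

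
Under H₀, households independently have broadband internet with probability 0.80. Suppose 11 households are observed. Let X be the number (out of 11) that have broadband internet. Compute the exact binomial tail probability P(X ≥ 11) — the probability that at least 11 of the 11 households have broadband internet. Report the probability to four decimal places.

P = 0.0859

X ~ Binomial(n=11, p=0.80).
P(X ≥ 11) = C(11,11)·0.80^11·0.20^0.
= 0.085899 = 0.0859.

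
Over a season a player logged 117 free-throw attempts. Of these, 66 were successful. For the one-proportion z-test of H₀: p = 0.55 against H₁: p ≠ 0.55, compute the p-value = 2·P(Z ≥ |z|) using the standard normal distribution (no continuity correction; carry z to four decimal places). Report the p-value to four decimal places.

p-value = 0.7591

The sample proportion is 66/117 = 0.56410.
SE₀ = √(0.55·0.45/117) = 0.045993.
z = (p̂ − p₀)/SE = (66/117 − 0.55)/0.045993 ≈ 0.3066.
From the standard normal, 2·P(Z ≥ |z|) = 0.7591.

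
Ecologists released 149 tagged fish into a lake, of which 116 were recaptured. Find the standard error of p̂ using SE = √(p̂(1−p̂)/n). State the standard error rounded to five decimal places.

The sample proportion is 116/149 = 0.77852.
p̂(1−p̂) = 0.77852·0.22148 = 0.172427.
Dividing by n and taking the root: √0.001157228 = 0.03402.

SE = 0.03402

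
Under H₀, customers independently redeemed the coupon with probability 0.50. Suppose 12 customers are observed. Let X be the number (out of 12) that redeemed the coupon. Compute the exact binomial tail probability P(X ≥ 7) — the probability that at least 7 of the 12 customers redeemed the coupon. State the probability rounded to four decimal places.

X ~ Binomial(n=12, p=0.50).
P(X ≥ 7) = Σ_{j=7}^{12} C(12,j)·0.50^j·0.50^{12−j}.
= 0.193359 + 0.120850 + 0.053711 + 0.016113 + 0.002930 + 0.000244 = 0.3872.

P = 0.3872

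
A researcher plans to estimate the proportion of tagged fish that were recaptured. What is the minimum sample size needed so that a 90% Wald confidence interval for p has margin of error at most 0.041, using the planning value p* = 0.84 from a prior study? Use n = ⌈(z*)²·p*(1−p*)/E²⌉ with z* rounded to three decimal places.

n = 217

For 90% confidence, z* = 1.645.
p*(1−p*) = 0.84·0.16 = 0.1344.
(z*)²·p*(1−p*)/E² = 2.706025·0.1344/0.001681 = 216.353.
Rounding up, n = 217.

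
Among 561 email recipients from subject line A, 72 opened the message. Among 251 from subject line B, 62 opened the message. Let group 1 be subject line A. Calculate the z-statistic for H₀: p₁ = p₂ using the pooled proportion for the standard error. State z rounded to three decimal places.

p̂₁ = 72/561 = 0.12834, p̂₂ = 62/251 = 0.24701.
Pooling: p̂ = 134/812 = 0.16502.
SE = √[p̂(1−p̂)(1/n₁+1/n₂)] = √[0.16502·0.83498·(1/561+1/251)] ≈ 0.028188.
z = -0.11867/0.028188 = -4.210.

z = -4.210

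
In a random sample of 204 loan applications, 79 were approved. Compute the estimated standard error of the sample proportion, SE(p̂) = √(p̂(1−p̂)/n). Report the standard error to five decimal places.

SE = 0.03411

p̂ = 79/204 = 0.38725.
p̂(1−p̂) = 0.38725·0.61275 = 0.237287.
SE = √(0.237287/204) = √0.001163172 = 0.03411.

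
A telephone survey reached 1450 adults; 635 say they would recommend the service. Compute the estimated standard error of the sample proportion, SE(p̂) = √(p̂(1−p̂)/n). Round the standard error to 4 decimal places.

With x = 635 successes in n = 1450, p̂ = 0.43793.
p̂(1−p̂) = 0.43793·0.56207 = 0.246147.
SE = √(0.246147/1450) = 0.0130.

SE = 0.0130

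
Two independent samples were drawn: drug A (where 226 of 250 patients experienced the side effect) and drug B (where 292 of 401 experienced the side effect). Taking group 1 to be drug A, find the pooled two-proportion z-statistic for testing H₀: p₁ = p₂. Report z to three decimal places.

z = 5.411

Sample proportions: p̂₁ = 226/250 = 0.90400 and p̂₂ = 292/401 = 0.72818.
Pooling: p̂ = 518/651 = 0.79570.
SE = √[p̂(1−p̂)(1/n₁+1/n₂)] = √[0.79570·0.20430·(1/250+1/401)] ≈ 0.032491.
z = 0.17582/0.032491 = 5.411.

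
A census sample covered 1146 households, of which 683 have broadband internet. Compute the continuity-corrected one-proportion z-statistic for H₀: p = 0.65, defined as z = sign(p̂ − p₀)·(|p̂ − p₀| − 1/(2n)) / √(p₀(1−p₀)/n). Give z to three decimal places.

z = -3.803

The sample proportion is 683/1146 = 0.59599. p̂ − p₀ = -0.054014.
Continuity correction 1/(2n) = 1/2292 = 0.000436.
Corrected numerator: |-0.054014| − 0.000436 = 0.053578.
Under H₀, SE = √(p₀(1−p₀)/n) = √(0.65·0.35/1146) = √0.000198517 = 0.014090.
z = −0.053578/0.014090 = -3.803.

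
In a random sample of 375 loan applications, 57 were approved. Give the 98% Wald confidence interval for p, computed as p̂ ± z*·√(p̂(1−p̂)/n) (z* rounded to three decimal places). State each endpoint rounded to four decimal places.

(0.1089, 0.1951)

With x = 57 successes in n = 375, p̂ = 0.15200.
SE = √(p̂(1−p̂)/n) = √(0.128896/375) = 0.018540.
z* = 2.326 at the 98% level.
Margin of error: 2.326 × 0.018540 = 0.04312.
So the interval runs from 0.1089 to 0.1951.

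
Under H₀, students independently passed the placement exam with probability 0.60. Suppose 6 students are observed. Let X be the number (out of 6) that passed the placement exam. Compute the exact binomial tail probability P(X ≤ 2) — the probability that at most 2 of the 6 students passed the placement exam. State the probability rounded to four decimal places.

X ~ Binomial(n=6, p=0.60).
P(X ≤ 2) = C(6,0)·0.60^0·0.40^6 + C(6,1)·0.60^1·0.40^5 + C(6,2)·0.60^2·0.40^4.
= 0.004096 + 0.036864 + 0.138240 = 0.1792.

P = 0.1792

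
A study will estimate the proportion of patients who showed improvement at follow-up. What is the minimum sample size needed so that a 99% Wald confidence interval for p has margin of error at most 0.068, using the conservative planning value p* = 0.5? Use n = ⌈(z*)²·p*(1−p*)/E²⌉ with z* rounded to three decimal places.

The 99% critical value is z* = 2.576.
p*(1−p*) = 0.2500.
(z*)²·p*(1−p*)/E² = 6.635776·0.2500/0.004624 = 358.768.
⌈358.768⌉ = 359.

n = 359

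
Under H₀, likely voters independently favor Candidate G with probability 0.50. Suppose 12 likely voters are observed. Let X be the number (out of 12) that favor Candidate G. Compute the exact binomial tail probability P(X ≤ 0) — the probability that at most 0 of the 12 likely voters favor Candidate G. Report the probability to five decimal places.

P = 0.00024

X is binomial with n = 12 and p = 0.50.
P(X ≤ 0) = C(12,0)·0.50^0·0.50^12.
= 0.000244 = 0.00024.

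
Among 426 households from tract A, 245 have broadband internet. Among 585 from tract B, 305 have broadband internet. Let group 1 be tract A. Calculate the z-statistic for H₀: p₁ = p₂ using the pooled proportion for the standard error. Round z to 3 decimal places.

p̂₁ = 245/426 = 0.57512, p̂₂ = 305/585 = 0.52137.
Pooled p̂ = (245+305)/(426+585) = 550/1011 = 0.54402.
Pooled SE = √[0.2480626·0.00405682] ≈ 0.031723.
z = 0.05375/0.031723 = 1.694.

z = 1.694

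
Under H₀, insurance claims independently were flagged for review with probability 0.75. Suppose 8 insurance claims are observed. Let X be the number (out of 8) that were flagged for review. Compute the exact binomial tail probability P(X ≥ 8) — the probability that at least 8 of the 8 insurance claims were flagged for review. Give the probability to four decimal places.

X ~ Binomial(n=8, p=0.75).
P(X ≥ 8) = C(8,8)·0.75^8·0.25^0.
= 0.100113 = 0.1001.

P = 0.1001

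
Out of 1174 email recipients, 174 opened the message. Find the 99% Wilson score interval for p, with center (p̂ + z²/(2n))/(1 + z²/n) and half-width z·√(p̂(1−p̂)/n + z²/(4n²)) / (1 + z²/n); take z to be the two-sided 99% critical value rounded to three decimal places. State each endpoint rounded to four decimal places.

(0.1235, 0.1769)

Here p̂ = 174/1174 = 0.14821 and z = 2.576 (z² = 6.635776).
Denominator 1 + z²/n = 1 + 6.635776/1174 = 1.005652.
Adjusted center: (0.14821 + z²/(2n))/1.005652 = 0.15019.
Radicand: p̂(1−p̂)/n + z²/(4n²) = 0.000107534 + 0.000001204 = 0.000108738.
Half-width = 2.576·√0.000108738/1.005652 = 0.02671.
Interval: 0.15019 ± 0.02671 → (0.1235, 0.1769).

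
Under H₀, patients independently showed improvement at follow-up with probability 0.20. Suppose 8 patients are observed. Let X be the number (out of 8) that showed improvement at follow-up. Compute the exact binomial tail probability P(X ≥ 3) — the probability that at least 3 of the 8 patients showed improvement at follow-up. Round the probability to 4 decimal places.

P = 0.2031

X is binomial with n = 8 and p = 0.20.
P(X ≥ 3) = Σ_{j=3}^{8} C(8,j)·0.20^j·0.80^{8−j}.
= 0.146801 + 0.045875 + 0.009175 + 0.001147 + 0.000082 + 0.000003 = 0.2031.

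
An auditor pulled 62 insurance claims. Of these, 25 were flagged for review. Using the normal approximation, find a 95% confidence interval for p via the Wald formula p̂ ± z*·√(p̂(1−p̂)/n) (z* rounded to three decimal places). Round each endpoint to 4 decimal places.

(0.2811, 0.5253)

The sample proportion is 25/62 = 0.40323.
SE(p̂) = √(0.40323·0.59677/62) = 0.062299.
z* = 1.960 at the 95% level.
Margin of error: 1.960 × 0.062299 = 0.12211.
So the interval runs from 0.2811 to 0.5253.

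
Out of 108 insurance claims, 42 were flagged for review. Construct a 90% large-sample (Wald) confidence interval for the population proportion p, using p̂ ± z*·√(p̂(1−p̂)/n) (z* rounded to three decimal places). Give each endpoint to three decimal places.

The sample proportion is 42/108 = 0.38889.
Standard error of p̂: √(0.237654/108) = √0.002200503 = 0.046910.
For 90% confidence, z* = 1.645.
Margin = 1.645·0.046910 = 0.07717.
Interval: 0.38889 ± 0.07717 → (0.312, 0.466).

(0.312, 0.466)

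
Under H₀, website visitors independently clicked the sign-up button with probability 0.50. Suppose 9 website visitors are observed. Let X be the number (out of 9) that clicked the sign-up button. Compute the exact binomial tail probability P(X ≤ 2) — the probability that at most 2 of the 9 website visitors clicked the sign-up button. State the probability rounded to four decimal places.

P = 0.0898

X is binomial with n = 9 and p = 0.50.
P(X ≤ 2) = C(9,0)·0.50^0·0.50^9 + C(9,1)·0.50^1·0.50^8 + C(9,2)·0.50^2·0.50^7.
= 0.001953 + 0.017578 + 0.070312 = 0.0898.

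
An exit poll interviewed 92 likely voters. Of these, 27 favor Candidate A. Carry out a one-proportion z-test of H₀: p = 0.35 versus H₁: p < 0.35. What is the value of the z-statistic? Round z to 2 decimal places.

With x = 27 successes in n = 92, p̂ = 0.29348.
Under H₀, SE = √(p₀(1−p₀)/n) = √(0.35·0.65/92) = √0.002472826 = 0.049728.
Test statistic: z = -0.05652/0.049728 = -1.14.

z = -1.14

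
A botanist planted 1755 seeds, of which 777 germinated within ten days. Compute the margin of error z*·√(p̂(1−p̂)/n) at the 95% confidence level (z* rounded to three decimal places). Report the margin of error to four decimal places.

ME = 0.0232

With x = 777 successes in n = 1755, p̂ = 0.44274.
Standard error of p̂: √(0.246721/1755) = √0.000140582 = 0.011857.
For 95% confidence, z* = 1.960.
ME = 1.960·0.011857 = 0.0232.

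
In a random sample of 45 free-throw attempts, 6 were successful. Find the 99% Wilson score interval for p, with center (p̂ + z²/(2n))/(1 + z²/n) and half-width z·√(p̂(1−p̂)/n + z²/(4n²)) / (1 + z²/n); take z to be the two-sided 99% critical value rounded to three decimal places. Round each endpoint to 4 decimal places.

Here p̂ = 6/45 = 0.13333 and z = 2.576 (z² = 6.635776).
1 + z²/n = 1.147462.
Center = (0.13333 + 0.073731)/1.147462 = 0.18045.
Radicand: p̂(1−p̂)/n + z²/(4n²) = 0.002567901 + 0.000819232 = 0.003387133.
Half-width = z·√(radicand)/denom = 2.576·0.058199/1.147462 = 0.13065.
CI: 0.18045 ± 0.13065 = (0.0498, 0.3111).

(0.0498, 0.3111)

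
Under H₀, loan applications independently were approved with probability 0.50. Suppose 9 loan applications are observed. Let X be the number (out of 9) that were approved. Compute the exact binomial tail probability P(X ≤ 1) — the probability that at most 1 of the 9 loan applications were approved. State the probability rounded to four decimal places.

X is binomial with n = 9 and p = 0.50.
P(X ≤ 1) = C(9,0)·0.50^0·0.50^9 + C(9,1)·0.50^1·0.50^8.
= 0.001953 + 0.017578 = 0.0195.

P = 0.0195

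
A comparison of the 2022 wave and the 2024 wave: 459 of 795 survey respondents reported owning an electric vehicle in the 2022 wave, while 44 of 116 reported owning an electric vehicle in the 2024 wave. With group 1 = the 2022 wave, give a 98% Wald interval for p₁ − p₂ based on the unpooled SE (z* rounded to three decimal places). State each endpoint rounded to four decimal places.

p̂₁ = 0.57736, p̂₂ = 0.37931, so the observed difference is 0.19805.
SE = √(0.000306938 + 0.002029604) = √0.002336542 = 0.048338.
For 98% confidence, z* = 2.326. Margin of error = 0.11243.
CI: 0.19805 ± 0.11243 = (0.0856, 0.3105).

(0.0856, 0.3105)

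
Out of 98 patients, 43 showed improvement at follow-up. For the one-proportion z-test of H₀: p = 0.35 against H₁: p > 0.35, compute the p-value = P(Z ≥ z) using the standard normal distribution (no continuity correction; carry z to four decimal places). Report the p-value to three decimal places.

p-value = 0.033

Sample proportion p̂ = 43/98 = 0.43878.
SE₀ = √(0.35·0.65/98) = 0.048181.
Test statistic (full precision, shown to 4 dp): z = (43/98 − 0.35)/SE₀ ≈ 1.8425.
p-value = P(Z ≥ z) with z = 1.8425 → 0.033.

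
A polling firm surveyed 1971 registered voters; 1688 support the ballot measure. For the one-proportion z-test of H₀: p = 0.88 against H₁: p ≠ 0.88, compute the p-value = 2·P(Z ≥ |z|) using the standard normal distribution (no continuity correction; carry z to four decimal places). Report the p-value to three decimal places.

p-value = 0.001

p̂ = 1688/1971 = 0.85642.
Null standard error: √(0.88·0.12/1971) = √0.000053577 = 0.007320.
z = (p̂ − p₀)/SE = (1688/1971 − 0.88)/0.007320 ≈ -3.2217.
From the standard normal, 2·P(Z ≥ |z|) = 0.001.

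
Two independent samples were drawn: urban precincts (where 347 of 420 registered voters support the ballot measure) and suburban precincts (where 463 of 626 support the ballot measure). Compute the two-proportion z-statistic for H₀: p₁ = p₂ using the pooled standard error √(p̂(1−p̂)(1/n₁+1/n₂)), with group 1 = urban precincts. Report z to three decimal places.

z = 3.284

Sample proportions: p̂₁ = 347/420 = 0.82619 and p̂₂ = 463/626 = 0.73962.
Pooling: p̂ = 810/1046 = 0.77438.
Pooled SE = √[0.1747164·0.00397840] ≈ 0.026365.
z = (p̂₁ − p̂₂)/SE = (0.82619 − 0.73962)/0.026365 = 0.08657/0.026365 = 3.284.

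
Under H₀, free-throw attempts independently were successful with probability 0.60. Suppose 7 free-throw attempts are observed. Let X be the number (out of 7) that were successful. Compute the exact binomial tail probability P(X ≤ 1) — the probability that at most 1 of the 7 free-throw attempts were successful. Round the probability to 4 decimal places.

P = 0.0188

X is binomial with n = 7 and p = 0.60.
P(X ≤ 1) = C(7,0)·0.60^0·0.40^7 + C(7,1)·0.60^1·0.40^6.
= 0.001638 + 0.017203 = 0.0188.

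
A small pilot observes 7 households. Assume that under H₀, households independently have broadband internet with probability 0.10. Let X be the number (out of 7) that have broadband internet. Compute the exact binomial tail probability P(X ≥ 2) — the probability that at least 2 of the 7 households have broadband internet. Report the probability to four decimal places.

X is binomial with n = 7 and p = 0.10.
P(X ≥ 2) = Σ_{j=2}^{7} C(7,j)·0.10^j·0.90^{7−j}.
= 0.124003 + 0.022964 + 0.002552 + 0.000170 + 0.000006 + 0.000000 = 0.1497.

P = 0.1497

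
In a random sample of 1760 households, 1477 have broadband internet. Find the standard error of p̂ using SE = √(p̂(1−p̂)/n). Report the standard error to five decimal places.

SE = 0.00876

p̂ = 1477/1760 = 0.83920.
p̂(1−p̂) = 0.83920·0.16080 = 0.134943.
SE = √(0.134943/1760) = 0.00876.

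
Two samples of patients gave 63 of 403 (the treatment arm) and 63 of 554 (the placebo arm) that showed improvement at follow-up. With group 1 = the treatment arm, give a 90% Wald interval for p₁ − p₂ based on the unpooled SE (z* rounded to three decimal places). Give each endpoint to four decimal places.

(0.0055, 0.0797)

p̂₁ = 0.15633, p̂₂ = 0.11372, so the observed difference is 0.04261.
Unpooled SE = √(p̂₁(1−p̂₁)/n₁ + p̂₂(1−p̂₂)/n₂) = √(0.000327269 + 0.000181925) = 0.022565.
The 90% critical value is z* = 1.645. Margin = 1.645·0.022565 = 0.03712.
Interval: 0.04261 ± 0.03712 → (0.0055, 0.0797).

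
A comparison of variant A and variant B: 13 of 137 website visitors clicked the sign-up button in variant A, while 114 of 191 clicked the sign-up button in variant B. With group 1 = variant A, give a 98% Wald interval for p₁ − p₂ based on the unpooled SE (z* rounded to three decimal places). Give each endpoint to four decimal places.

p̂₁ = 13/137 = 0.09489, p̂₂ = 114/191 = 0.59686; p̂₁ − p̂₂ = -0.50197.
SE = √(0.000626907 + 0.001259782) = √0.001886689 = 0.043436.
The 98% critical value is z* = 2.326. Margin of error = 0.10103.
CI: -0.50197 ± 0.10103 = (-0.6030, -0.4009).

(-0.6030, -0.4009)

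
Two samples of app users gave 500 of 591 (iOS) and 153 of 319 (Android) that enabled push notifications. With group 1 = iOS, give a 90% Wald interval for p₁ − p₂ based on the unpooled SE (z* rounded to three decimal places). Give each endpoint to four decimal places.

p̂₁ = 500/591 = 0.84602, p̂₂ = 153/319 = 0.47962; p̂₁ − p̂₂ = 0.36640.
Unpooled SE = √(p̂₁(1−p̂₁)/n₁ + p̂₂(1−p̂₂)/n₂) = √(0.000220419 + 0.000782398) = 0.031667.
z* = 1.645 at the 90% level. Margin of error = 0.05209.
Interval: 0.36640 ± 0.05209 → (0.3143, 0.4185).

(0.3143, 0.4185)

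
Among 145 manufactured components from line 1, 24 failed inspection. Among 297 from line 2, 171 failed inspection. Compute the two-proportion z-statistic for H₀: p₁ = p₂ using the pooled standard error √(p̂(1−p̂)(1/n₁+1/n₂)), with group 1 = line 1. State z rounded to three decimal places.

z = -8.155

p̂₁ = 24/145 = 0.16552, p̂₂ = 171/297 = 0.57576.
Pooling: p̂ = 195/442 = 0.44118.
Pooled SE = √[0.2465398·0.01026356] ≈ 0.050303.
z = (p̂₁ − p̂₂)/SE = (0.16552 − 0.57576)/0.050303 = -0.41024/0.050303 = -8.155.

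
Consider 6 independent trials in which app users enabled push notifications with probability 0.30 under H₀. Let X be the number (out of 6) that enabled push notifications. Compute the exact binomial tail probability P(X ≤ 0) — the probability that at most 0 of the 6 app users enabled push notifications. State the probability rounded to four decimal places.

P = 0.1176

X ~ Binomial(n=6, p=0.30).
P(X ≤ 0) = C(6,0)·0.30^0·0.70^6.
= 0.117649 = 0.1176.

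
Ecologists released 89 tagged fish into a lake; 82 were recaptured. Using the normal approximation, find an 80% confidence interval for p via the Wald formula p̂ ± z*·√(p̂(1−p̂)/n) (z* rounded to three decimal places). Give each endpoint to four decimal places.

The sample proportion is 82/89 = 0.92135.
Standard error of p̂: √(0.072466/89) = √0.000814220 = 0.028535.
For 80% confidence, z* = 1.282.
Margin = 1.282·0.028535 = 0.03658.
Interval: 0.92135 ± 0.03658 → (0.8848, 0.9579).

(0.8848, 0.9579)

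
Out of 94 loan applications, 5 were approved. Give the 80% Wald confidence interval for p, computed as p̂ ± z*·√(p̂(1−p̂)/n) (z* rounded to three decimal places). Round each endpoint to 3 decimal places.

(0.024, 0.083)

The sample proportion is 5/94 = 0.05319.
Standard error of p̂: √(0.050362/94) = √0.000535768 = 0.023147.
z* = 1.282 at the 80% level.
Margin of error: 1.282 × 0.023147 = 0.02967.
CI: 0.05319 ± 0.02967 = (0.024, 0.083).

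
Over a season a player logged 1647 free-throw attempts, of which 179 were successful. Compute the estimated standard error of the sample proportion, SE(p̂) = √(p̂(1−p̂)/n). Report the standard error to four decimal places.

With x = 179 successes in n = 1647, p̂ = 0.10868.
p̂(1−p̂) = 0.096869.
SE = √(0.096869/1647) = √0.000058815 = 0.0077.

SE = 0.0077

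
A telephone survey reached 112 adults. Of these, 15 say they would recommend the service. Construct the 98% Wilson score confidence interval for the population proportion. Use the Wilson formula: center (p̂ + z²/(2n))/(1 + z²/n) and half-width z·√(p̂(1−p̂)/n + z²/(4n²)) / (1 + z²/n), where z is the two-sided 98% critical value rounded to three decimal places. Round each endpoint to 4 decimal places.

(0.0758, 0.2258)

p̂ = 15/112 = 0.13393; z = 2.326, so z² = 5.410276.
Denominator 1 + z²/n = 1 + 5.410276/112 = 1.048306.
Adjusted center: (0.13393 + z²/(2n))/1.048306 = 0.15080.
Radicand: p̂(1−p̂)/n + z²/(4n²) = 0.001035640 + 0.000107826 = 0.001143466.
Half-width = 2.326·√0.001143466/1.048306 = 0.07503.
So the interval runs from 0.0758 to 0.2258.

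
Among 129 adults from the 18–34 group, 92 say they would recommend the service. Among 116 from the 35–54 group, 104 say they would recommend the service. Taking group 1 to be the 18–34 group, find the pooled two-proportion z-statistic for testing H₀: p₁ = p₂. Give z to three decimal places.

p̂₁ = 92/129 = 0.71318, p̂₂ = 104/116 = 0.89655.
Pooling: p̂ = 196/245 = 0.80000.
SE = √[p̂(1−p̂)(1/n₁+1/n₂)] = √[0.80000·0.20000·(1/129+1/116)] ≈ 0.051182.
z = -0.18337/0.051182 = -3.583.

z = -3.583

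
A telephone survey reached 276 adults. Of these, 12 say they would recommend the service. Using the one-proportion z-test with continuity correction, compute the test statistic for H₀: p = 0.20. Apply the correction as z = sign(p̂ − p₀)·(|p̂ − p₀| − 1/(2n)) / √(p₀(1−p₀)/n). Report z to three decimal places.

z = -6.426

p̂ = 12/276 = 0.04348. p̂ − p₀ = -0.156522.
Continuity correction 1/(2n) = 1/552 = 0.001812.
Corrected numerator: |-0.156522| − 0.001812 = 0.154710.
Under H₀, SE = √(p₀(1−p₀)/n) = √(0.20·0.80/276) = √0.000579710 = 0.024077.
z = (−)0.154710/0.024077 = -6.426.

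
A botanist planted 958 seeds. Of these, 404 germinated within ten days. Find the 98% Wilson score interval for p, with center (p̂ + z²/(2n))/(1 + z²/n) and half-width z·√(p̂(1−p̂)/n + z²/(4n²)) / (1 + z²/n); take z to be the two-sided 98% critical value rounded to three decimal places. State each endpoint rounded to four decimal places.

(0.3851, 0.4592)

p̂ = 404/958 = 0.42171; z = 2.326, so z² = 5.410276.
1 + z²/n = 1.005647.
Adjusted center: (0.42171 + z²/(2n))/1.005647 = 0.42215.
Radicand: p̂(1−p̂)/n + z²/(4n²) = 0.000254563 + 0.000001474 = 0.000256037.
Half-width = 2.326·√0.000256037/1.005647 = 0.03701.
Interval: 0.42215 ± 0.03701 → (0.3851, 0.4592).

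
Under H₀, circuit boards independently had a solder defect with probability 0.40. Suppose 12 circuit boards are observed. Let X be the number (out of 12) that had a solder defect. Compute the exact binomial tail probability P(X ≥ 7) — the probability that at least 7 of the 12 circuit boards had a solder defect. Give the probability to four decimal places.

P = 0.1582

X ~ Binomial(n=12, p=0.40).
P(X ≥ 7) = Σ_{j=7}^{12} C(12,j)·0.40^j·0.60^{12−j}.
= 0.100902 + 0.042043 + 0.012457 + 0.002491 + 0.000302 + 0.000017 = 0.1582.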